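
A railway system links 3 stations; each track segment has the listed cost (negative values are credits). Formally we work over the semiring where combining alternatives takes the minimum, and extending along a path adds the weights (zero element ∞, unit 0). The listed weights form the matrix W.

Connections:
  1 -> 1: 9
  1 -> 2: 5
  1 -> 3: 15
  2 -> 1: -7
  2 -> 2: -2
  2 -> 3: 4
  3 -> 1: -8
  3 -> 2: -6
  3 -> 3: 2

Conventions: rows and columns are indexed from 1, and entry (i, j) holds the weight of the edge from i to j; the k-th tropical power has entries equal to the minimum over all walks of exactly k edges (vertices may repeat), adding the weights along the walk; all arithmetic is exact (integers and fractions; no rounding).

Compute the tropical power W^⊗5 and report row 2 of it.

W^⊗2:
  [-2, 3, 9]
  [-9, -4, 2]
  [-13, -8, -2]
W^⊗3:
  [-4, 1, 7]
  [-11, -6, 0]
  [-15, -10, -4]
W^⊗4:
  [-6, -1, 5]
  [-13, -8, -2]
  [-17, -12, -6]
W^⊗5:
  [-8, -3, 3]
  [-15, -10, -4]
  [-19, -14, -8]
Answer: row 2 of W^⊗5 = [-15, -10, -4]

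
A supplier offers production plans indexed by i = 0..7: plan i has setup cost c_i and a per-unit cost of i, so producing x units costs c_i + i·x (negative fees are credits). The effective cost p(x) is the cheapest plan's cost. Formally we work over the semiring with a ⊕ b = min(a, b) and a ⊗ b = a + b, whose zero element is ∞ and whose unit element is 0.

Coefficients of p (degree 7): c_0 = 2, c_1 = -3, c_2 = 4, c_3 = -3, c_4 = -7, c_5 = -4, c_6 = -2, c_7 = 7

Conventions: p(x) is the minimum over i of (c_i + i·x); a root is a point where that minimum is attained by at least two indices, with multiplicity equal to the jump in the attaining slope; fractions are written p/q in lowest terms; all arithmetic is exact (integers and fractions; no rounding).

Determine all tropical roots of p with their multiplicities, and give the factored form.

hull edge (i=0, c=2) to (i=1, c=-3): slope -5, span 1
hull edge (i=1, c=-3) to (i=4, c=-7): slope -4/3, span 3
hull edge (i=4, c=-7) to (i=6, c=-2): slope 5/2, span 2
hull edge (i=6, c=-2) to (i=7, c=7): slope 9, span 1
Factored form: p(x) = 7 ⊗ (x ⊕ (-9)) ⊗ (x ⊕ (-5/2)) ⊗ (x ⊕ (-5/2)) ⊗ (x ⊕ 4/3) ⊗ (x ⊕ 4/3) ⊗ (x ⊕ 4/3) ⊗ (x ⊕ 5)
Answer: roots = -9 (mult 1), -5/2 (mult 2), 4/3 (mult 3), 5 (mult 1)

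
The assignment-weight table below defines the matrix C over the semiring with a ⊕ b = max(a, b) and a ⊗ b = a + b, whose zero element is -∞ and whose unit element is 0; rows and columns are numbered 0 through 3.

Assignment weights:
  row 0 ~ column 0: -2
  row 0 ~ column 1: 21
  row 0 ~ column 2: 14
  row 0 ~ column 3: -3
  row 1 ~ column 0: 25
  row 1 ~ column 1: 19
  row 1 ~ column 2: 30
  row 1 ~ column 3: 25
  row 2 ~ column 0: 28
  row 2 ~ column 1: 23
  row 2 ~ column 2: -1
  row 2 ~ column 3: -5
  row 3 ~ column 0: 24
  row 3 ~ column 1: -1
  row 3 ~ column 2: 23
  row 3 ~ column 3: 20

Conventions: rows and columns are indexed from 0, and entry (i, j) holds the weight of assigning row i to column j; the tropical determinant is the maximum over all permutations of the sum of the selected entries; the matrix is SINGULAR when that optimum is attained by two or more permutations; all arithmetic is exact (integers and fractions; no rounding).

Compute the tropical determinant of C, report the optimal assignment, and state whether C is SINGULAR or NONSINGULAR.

σ = (0, 1, 2, 3): (-2) + 19 + (-1) + 20 = 36
σ = (0, 1, 3, 2): (-2) + 19 + (-5) + 23 = 35
σ = (0, 2, 1, 3): (-2) + 30 + 23 + 20 = 71
σ = (0, 2, 3, 1): (-2) + 30 + (-5) + (-1) = 22
σ = (0, 3, 1, 2): (-2) + 25 + 23 + 23 = 69
σ = (0, 3, 2, 1): (-2) + 25 + (-1) + (-1) = 21
σ = (1, 0, 2, 3): 21 + 25 + (-1) + 20 = 65
σ = (1, 0, 3, 2): 21 + 25 + (-5) + 23 = 64
σ = (1, 2, 0, 3): 21 + 30 + 28 + 20 = 99
σ = (1, 2, 3, 0): 21 + 30 + (-5) + 24 = 70
σ = (1, 3, 0, 2): 21 + 25 + 28 + 23 = 97
σ = (1, 3, 2, 0): 21 + 25 + (-1) + 24 = 69
σ = (2, 0, 1, 3): 14 + 25 + 23 + 20 = 82
σ = (2, 0, 3, 1): 14 + 25 + (-5) + (-1) = 33
σ = (2, 1, 0, 3): 14 + 19 + 28 + 20 = 81
σ = (2, 1, 3, 0): 14 + 19 + (-5) + 24 = 52
σ = (2, 3, 0, 1): 14 + 25 + 28 + (-1) = 66
σ = (2, 3, 1, 0): 14 + 25 + 23 + 24 = 86
σ = (3, 0, 1, 2): (-3) + 25 + 23 + 23 = 68
σ = (3, 0, 2, 1): (-3) + 25 + (-1) + (-1) = 20
σ = (3, 1, 0, 2): (-3) + 19 + 28 + 23 = 67
σ = (3, 1, 2, 0): (-3) + 19 + (-1) + 24 = 39
σ = (3, 2, 0, 1): (-3) + 30 + 28 + (-1) = 54
σ = (3, 2, 1, 0): (-3) + 30 + 23 + 24 = 74
Optimal value attained by: σ = (1, 2, 0, 3).
Answer: det⊕(C) = 99; verdict: NONSINGULAR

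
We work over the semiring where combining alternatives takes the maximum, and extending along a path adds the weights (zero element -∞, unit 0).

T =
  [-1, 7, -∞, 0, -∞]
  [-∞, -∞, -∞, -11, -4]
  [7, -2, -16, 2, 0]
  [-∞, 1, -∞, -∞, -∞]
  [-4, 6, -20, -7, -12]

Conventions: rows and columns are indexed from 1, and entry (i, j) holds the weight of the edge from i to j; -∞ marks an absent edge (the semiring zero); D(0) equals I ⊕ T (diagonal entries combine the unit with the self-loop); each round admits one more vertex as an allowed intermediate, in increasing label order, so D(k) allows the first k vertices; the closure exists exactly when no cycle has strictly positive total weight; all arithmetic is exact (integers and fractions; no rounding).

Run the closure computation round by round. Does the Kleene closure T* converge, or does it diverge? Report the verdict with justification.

D(0):
  [0, 7, -∞, 0, -∞]
  [-∞, 0, -∞, -11, -4]
  [7, -2, 0, 2, 0]
  [-∞, 1, -∞, 0, -∞]
  [-4, 6, -20, -7, 0]
D(1):
  [0, 7, -∞, 0, -∞]
  [-∞, 0, -∞, -11, -4]
  [7, 14, 0, 7, 0]
  [-∞, 1, -∞, 0, -∞]
  [-4, 6, -20, -4, 0]
Detection: at round 2, diagonal entry (5, 5) turns strictly positive.
Key observation: the cycle 5->2->5 has total weight 6 + (-4), which is strictly positive.
Answer: DIVERGES — positive cycle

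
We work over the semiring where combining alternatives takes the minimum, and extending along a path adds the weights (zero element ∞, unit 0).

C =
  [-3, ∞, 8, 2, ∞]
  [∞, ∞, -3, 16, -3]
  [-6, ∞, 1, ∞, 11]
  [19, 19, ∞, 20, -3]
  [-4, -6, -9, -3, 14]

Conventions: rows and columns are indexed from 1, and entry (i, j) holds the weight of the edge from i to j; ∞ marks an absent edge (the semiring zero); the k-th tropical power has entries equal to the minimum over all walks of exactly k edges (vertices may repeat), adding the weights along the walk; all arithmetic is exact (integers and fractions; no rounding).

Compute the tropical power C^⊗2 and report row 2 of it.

C^⊗2:
  [-6, 21, 5, -1, -1]
  [-9, -9, -12, -6, 8]
  [-9, 5, 2, -4, 12]
  [-7, -9, -12, -6, 11]
  [-15, 8, -9, -2, -9]
Answer: row 2 of C^⊗2 = [-9, -9, -12, -6, 8]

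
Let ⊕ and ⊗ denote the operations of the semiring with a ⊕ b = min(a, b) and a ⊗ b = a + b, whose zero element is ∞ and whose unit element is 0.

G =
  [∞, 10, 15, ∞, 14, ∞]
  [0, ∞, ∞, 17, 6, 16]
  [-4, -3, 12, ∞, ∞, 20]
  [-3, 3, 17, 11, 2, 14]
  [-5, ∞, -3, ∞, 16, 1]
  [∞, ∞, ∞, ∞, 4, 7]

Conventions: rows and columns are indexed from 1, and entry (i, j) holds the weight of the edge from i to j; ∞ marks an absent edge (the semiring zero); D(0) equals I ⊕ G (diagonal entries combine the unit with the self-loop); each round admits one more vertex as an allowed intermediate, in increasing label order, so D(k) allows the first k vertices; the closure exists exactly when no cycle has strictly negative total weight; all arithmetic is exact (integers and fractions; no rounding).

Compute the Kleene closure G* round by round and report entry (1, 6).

D(0):
  [0, 10, 15, ∞, 14, ∞]
  [0, 0, ∞, 17, 6, 16]
  [-4, -3, 0, ∞, ∞, 20]
  [-3, 3, 17, 0, 2, 14]
  [-5, ∞, -3, ∞, 0, 1]
  [∞, ∞, ∞, ∞, 4, 0]
D(1):
  [0, 10, 15, ∞, 14, ∞]
  [0, 0, 15, 17, 6, 16]
  [-4, -3, 0, ∞, 10, 20]
  [-3, 3, 12, 0, 2, 14]
  [-5, 5, -3, ∞, 0, 1]
  [∞, ∞, ∞, ∞, 4, 0]
D(2):
  [0, 10, 15, 27, 14, 26]
  [0, 0, 15, 17, 6, 16]
  [-4, -3, 0, 14, 3, 13]
  [-3, 3, 12, 0, 2, 14]
  [-5, 5, -3, 22, 0, 1]
  [∞, ∞, ∞, ∞, 4, 0]
D(3):
  [0, 10, 15, 27, 14, 26]
  [0, 0, 15, 17, 6, 16]
  [-4, -3, 0, 14, 3, 13]
  [-3, 3, 12, 0, 2, 14]
  [-7, -6, -3, 11, 0, 1]
  [∞, ∞, ∞, ∞, 4, 0]
D(4):
  [0, 10, 15, 27, 14, 26]
  [0, 0, 15, 17, 6, 16]
  [-4, -3, 0, 14, 3, 13]
  [-3, 3, 12, 0, 2, 14]
  [-7, -6, -3, 11, 0, 1]
  [∞, ∞, ∞, ∞, 4, 0]
D(5):
  [0, 8, 11, 25, 14, 15]
  [-1, 0, 3, 17, 6, 7]
  [-4, -3, 0, 14, 3, 4]
  [-5, -4, -1, 0, 2, 3]
  [-7, -6, -3, 11, 0, 1]
  [-3, -2, 1, 15, 4, 0]
D(6):
  [0, 8, 11, 25, 14, 15]
  [-1, 0, 3, 17, 6, 7]
  [-4, -3, 0, 14, 3, 4]
  [-5, -4, -1, 0, 2, 3]
  [-7, -6, -3, 11, 0, 1]
  [-3, -2, 1, 15, 4, 0]
Answer: G*[1][6] = 15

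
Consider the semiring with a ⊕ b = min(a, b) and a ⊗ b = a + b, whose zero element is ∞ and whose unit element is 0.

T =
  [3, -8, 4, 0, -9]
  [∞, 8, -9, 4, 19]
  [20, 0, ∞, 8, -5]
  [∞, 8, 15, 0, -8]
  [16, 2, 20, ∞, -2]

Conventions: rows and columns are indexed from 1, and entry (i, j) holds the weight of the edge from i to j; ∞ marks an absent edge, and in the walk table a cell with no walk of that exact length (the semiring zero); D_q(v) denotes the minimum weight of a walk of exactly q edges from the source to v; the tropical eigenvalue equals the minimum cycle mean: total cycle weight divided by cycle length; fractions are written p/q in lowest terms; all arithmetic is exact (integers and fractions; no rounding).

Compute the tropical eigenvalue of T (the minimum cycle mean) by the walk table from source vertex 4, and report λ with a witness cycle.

q=0: [∞, ∞, ∞, 0, ∞]
q=1: [∞, 8, 15, 0, -8]
q=2: [8, -6, -1, 0, -10]
q=3: [6, -8, -15, -2, -12]
q=4: [4, -15, -17, -7, -20]
q=5: [-4, -18, -24, -11, -22]
Optimal cycle mean attained by: cycle 2->3->2, total (-9) + 0, length 2.
Answer: λ = -9/2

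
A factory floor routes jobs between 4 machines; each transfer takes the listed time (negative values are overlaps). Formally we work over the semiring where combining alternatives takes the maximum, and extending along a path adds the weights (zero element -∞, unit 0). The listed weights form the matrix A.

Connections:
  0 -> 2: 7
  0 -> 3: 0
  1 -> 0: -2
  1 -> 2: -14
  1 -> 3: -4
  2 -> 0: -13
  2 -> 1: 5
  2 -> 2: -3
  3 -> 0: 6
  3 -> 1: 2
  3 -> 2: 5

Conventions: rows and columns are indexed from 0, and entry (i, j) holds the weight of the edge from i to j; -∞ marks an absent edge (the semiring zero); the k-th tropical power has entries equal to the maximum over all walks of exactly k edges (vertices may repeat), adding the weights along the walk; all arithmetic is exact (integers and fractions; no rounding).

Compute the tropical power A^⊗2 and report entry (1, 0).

A^⊗2:
  [6, 12, 5, -∞]
  [2, -2, 5, -2]
  [3, 2, -6, 1]
  [0, 10, 13, 6]
Key observation: the optimum is the walk 1->3->0, with weight (-4) + 6 = 2.
Optimal value attained by: walk 1->3->0.
Answer: (A^⊗2)[1][0] = 2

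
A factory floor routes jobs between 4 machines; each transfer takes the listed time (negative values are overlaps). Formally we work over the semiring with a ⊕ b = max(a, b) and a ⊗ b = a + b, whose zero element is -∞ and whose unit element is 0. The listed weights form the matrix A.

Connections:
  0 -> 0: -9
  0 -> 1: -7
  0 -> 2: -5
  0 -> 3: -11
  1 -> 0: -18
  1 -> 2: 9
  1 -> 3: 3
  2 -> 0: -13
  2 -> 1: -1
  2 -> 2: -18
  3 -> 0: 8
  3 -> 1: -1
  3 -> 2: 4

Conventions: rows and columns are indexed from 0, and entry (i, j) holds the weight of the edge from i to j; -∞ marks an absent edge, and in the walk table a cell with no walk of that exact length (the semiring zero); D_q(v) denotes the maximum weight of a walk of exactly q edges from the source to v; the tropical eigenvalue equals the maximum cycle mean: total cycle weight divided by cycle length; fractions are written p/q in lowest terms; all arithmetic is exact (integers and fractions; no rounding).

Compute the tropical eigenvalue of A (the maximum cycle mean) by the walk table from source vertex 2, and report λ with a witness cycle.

q=0: [-∞, -∞, 0, -∞]
q=1: [-13, -1, -18, -∞]
q=2: [-19, -19, 8, 2]
q=3: [10, 7, 6, -16]
q=4: [1, 5, 16, 10]
Optimal cycle mean attained by: cycle 1->2->1, total 9 + (-1), length 2.
Answer: λ = 4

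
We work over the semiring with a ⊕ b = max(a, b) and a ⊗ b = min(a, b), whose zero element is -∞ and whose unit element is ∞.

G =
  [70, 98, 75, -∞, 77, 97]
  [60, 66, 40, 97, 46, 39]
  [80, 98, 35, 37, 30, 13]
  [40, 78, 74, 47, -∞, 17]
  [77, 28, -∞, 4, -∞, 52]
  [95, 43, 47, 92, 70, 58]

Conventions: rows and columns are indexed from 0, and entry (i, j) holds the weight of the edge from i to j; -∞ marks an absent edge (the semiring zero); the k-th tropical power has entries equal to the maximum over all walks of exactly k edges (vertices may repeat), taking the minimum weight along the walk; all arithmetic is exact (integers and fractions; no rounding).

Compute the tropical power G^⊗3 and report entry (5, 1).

G^⊗2:
  [95, 75, 70, 97, 70, 70]
  [60, 78, 74, 66, 60, 60]
  [70, 80, 75, 97, 77, 80]
  [74, 74, 47, 78, 46, 40]
  [70, 77, 75, 52, 77, 77]
  [70, 95, 75, 58, 77, 95]
G^⊗3:
  [70, 95, 75, 75, 77, 95]
  [74, 74, 66, 78, 60, 60]
  [80, 78, 74, 80, 70, 70]
  [70, 78, 74, 74, 74, 74]
  [77, 75, 70, 77, 70, 70]
  [95, 75, 70, 95, 70, 70]
Key observation: the optimum is the walk 5->0->2->1, with weight 95 min 75 min 98 = 75.
Optimal value attained by: walk 5->0->2->1.
Answer: (G^⊗3)[5][1] = 75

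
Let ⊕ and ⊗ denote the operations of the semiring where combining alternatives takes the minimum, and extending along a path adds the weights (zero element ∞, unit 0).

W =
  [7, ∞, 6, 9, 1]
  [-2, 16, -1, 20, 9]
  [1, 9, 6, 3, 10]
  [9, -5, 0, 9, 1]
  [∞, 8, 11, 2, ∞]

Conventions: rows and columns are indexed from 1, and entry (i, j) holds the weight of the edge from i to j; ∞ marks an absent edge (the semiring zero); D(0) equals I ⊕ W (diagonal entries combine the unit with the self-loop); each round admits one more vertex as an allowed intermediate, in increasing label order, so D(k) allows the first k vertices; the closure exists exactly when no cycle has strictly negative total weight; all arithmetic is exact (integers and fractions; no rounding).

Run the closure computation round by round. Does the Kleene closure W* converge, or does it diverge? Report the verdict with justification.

D(0):
  [0, ∞, 6, 9, 1]
  [-2, 0, -1, 20, 9]
  [1, 9, 0, 3, 10]
  [9, -5, 0, 0, 1]
  [∞, 8, 11, 2, 0]
D(1):
  [0, ∞, 6, 9, 1]
  [-2, 0, -1, 7, -1]
  [1, 9, 0, 3, 2]
  [9, -5, 0, 0, 1]
  [∞, 8, 11, 2, 0]
D(2):
  [0, ∞, 6, 9, 1]
  [-2, 0, -1, 7, -1]
  [1, 9, 0, 3, 2]
  [-7, -5, -6, 0, -6]
  [6, 8, 7, 2, 0]
Detection: at round 3, diagonal entry (4, 4) turns strictly negative.
Key observation: the cycle 4->2->3->4 has total weight (-5) + (-1) + 3, which is strictly negative.
Answer: DIVERGES — negative cycle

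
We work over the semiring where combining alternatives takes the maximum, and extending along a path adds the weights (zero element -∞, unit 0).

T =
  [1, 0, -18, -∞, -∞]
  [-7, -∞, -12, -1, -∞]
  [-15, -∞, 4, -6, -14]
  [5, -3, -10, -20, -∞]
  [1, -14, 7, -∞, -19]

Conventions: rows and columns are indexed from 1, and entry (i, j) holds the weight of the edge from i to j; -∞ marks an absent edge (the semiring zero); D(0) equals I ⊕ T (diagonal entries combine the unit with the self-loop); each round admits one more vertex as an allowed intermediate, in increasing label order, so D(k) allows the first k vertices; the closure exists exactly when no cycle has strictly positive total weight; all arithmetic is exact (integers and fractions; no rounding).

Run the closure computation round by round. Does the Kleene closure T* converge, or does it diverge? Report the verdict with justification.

Detection: at round 0, diagonal entry (1, 1) turns strictly positive.
Key observation: the cycle 1->1 has total weight 1, which is strictly positive.
Answer: DIVERGES — positive cycle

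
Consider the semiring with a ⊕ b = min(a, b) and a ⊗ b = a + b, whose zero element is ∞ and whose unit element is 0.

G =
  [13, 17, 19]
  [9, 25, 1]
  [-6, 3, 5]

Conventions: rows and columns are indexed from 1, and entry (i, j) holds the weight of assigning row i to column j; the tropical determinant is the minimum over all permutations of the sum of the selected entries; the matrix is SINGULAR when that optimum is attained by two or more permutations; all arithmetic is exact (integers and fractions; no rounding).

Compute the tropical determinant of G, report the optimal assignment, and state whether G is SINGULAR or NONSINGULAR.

σ = (1, 2, 3): 13 + 25 + 5 = 43
σ = (1, 3, 2): 13 + 1 + 3 = 17
σ = (2, 1, 3): 17 + 9 + 5 = 31
σ = (2, 3, 1): 17 + 1 + (-6) = 12
σ = (3, 1, 2): 19 + 9 + 3 = 31
σ = (3, 2, 1): 19 + 25 + (-6) = 38
Optimal value attained by: σ = (2, 3, 1).
Answer: det⊕(G) = 12; verdict: NONSINGULAR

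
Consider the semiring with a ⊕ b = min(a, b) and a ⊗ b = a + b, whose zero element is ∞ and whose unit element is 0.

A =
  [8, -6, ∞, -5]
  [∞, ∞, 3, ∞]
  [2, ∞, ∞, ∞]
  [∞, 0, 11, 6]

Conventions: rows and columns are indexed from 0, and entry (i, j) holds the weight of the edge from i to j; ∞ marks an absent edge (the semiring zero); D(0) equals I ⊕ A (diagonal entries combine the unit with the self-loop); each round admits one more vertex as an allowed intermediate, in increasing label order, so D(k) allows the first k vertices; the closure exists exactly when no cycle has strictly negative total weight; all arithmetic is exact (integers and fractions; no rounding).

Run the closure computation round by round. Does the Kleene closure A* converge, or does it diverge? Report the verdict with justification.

D(0):
  [0, -6, ∞, -5]
  [∞, 0, 3, ∞]
  [2, ∞, 0, ∞]
  [∞, 0, 11, 0]
D(1):
  [0, -6, ∞, -5]
  [∞, 0, 3, ∞]
  [2, -4, 0, -3]
  [∞, 0, 11, 0]
Detection: at round 2, diagonal entry (2, 2) turns strictly negative.
Key observation: the cycle 2->0->1->2 has total weight 2 + (-6) + 3, which is strictly negative.
Answer: DIVERGES — negative cycle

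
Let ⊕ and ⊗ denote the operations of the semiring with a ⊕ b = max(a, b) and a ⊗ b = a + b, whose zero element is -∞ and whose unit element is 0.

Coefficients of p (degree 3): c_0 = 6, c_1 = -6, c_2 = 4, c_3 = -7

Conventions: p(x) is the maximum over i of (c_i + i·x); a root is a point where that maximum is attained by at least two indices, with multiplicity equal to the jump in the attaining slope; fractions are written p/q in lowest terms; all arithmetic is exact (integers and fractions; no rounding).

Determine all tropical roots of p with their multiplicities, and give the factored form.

hull edge (i=0, c=6) to (i=2, c=4): slope -1, span 2
hull edge (i=2, c=4) to (i=3, c=-7): slope -11, span 1
Factored form: p(x) = -7 ⊗ (x ⊕ 1) ⊗ (x ⊕ 1) ⊗ (x ⊕ 11)
Answer: roots = 1 (mult 2), 11 (mult 1)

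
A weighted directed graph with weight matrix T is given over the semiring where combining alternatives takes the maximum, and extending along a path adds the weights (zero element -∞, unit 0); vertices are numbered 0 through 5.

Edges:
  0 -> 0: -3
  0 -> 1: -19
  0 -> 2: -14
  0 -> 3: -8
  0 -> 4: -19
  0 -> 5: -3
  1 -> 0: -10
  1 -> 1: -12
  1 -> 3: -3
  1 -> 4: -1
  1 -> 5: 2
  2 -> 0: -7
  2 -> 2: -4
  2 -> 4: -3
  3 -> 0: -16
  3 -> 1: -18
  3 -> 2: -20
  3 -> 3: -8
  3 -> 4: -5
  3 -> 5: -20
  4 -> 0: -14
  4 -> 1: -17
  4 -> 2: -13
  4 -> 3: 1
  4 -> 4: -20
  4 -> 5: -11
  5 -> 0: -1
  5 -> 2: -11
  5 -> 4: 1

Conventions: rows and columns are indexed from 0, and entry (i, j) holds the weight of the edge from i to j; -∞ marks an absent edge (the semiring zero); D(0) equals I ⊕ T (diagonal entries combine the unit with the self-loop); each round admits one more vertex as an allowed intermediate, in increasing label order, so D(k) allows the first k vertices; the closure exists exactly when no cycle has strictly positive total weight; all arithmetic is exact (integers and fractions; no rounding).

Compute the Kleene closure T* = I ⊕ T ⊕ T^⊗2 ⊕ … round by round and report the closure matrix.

D(0):
  [0, -19, -14, -8, -19, -3]
  [-10, 0, -∞, -3, -1, 2]
  [-7, -∞, 0, -∞, -3, -∞]
  [-16, -18, -20, 0, -5, -20]
  [-14, -17, -13, 1, 0, -11]
  [-1, -∞, -11, -∞, 1, 0]
D(1):
  [0, -19, -14, -8, -19, -3]
  [-10, 0, -24, -3, -1, 2]
  [-7, -26, 0, -15, -3, -10]
  [-16, -18, -20, 0, -5, -19]
  [-14, -17, -13, 1, 0, -11]
  [-1, -20, -11, -9, 1, 0]
D(2):
  [0, -19, -14, -8, -19, -3]
  [-10, 0, -24, -3, -1, 2]
  [-7, -26, 0, -15, -3, -10]
  [-16, -18, -20, 0, -5, -16]
  [-14, -17, -13, 1, 0, -11]
  [-1, -20, -11, -9, 1, 0]
D(3):
  [0, -19, -14, -8, -17, -3]
  [-10, 0, -24, -3, -1, 2]
  [-7, -26, 0, -15, -3, -10]
  [-16, -18, -20, 0, -5, -16]
  [-14, -17, -13, 1, 0, -11]
  [-1, -20, -11, -9, 1, 0]
D(4):
  [0, -19, -14, -8, -13, -3]
  [-10, 0, -23, -3, -1, 2]
  [-7, -26, 0, -15, -3, -10]
  [-16, -18, -20, 0, -5, -16]
  [-14, -17, -13, 1, 0, -11]
  [-1, -20, -11, -9, 1, 0]
D(5):
  [0, -19, -14, -8, -13, -3]
  [-10, 0, -14, 0, -1, 2]
  [-7, -20, 0, -2, -3, -10]
  [-16, -18, -18, 0, -5, -16]
  [-14, -17, -13, 1, 0, -11]
  [-1, -16, -11, 2, 1, 0]
D(6):
  [0, -19, -14, -1, -2, -3]
  [1, 0, -9, 4, 3, 2]
  [-7, -20, 0, -2, -3, -10]
  [-16, -18, -18, 0, -5, -16]
  [-12, -17, -13, 1, 0, -11]
  [-1, -16, -11, 2, 1, 0]
Answer: T* = [[0, -19, -14, -1, -2, -3], [1, 0, -9, 4, 3, 2], [-7, -20, 0, -2, -3, -10], [-16, -18, -18, 0, -5, -16], [-12, -17, -13, 1, 0, -11], [-1, -16, -11, 2, 1, 0]]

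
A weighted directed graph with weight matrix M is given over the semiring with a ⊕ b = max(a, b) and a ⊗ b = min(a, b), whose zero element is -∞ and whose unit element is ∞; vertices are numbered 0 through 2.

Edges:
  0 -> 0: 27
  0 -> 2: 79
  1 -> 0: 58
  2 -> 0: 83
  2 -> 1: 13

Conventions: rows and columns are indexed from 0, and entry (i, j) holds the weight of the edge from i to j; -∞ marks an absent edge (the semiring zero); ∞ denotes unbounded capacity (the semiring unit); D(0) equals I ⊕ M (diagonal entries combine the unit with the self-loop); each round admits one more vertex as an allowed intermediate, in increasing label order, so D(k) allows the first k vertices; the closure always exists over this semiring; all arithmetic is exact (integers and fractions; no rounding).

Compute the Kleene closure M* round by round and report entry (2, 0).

D(0):
  [∞, -∞, 79]
  [58, ∞, -∞]
  [83, 13, ∞]
D(1):
  [∞, -∞, 79]
  [58, ∞, 58]
  [83, 13, ∞]
D(2):
  [∞, -∞, 79]
  [58, ∞, 58]
  [83, 13, ∞]
D(3):
  [∞, 13, 79]
  [58, ∞, 58]
  [83, 13, ∞]
Answer: M*[2][0] = 83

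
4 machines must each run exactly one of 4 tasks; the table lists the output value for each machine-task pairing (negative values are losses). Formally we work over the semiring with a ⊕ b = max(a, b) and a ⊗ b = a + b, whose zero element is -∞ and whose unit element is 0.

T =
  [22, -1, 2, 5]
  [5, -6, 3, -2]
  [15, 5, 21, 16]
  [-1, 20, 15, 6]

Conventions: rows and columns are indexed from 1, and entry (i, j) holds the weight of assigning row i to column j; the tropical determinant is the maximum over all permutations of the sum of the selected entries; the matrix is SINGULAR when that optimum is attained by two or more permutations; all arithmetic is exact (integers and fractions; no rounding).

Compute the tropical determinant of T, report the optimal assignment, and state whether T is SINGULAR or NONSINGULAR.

σ = (1, 2, 3, 4): 22 + (-6) + 21 + 6 = 43
σ = (1, 2, 4, 3): 22 + (-6) + 16 + 15 = 47
σ = (1, 3, 2, 4): 22 + 3 + 5 + 6 = 36
σ = (1, 3, 4, 2): 22 + 3 + 16 + 20 = 61
σ = (1, 4, 2, 3): 22 + (-2) + 5 + 15 = 40
σ = (1, 4, 3, 2): 22 + (-2) + 21 + 20 = 61
σ = (2, 1, 3, 4): (-1) + 5 + 21 + 6 = 31
σ = (2, 1, 4, 3): (-1) + 5 + 16 + 15 = 35
σ = (2, 3, 1, 4): (-1) + 3 + 15 + 6 = 23
σ = (2, 3, 4, 1): (-1) + 3 + 16 + (-1) = 17
σ = (2, 4, 1, 3): (-1) + (-2) + 15 + 15 = 27
σ = (2, 4, 3, 1): (-1) + (-2) + 21 + (-1) = 17
σ = (3, 1, 2, 4): 2 + 5 + 5 + 6 = 18
σ = (3, 1, 4, 2): 2 + 5 + 16 + 20 = 43
σ = (3, 2, 1, 4): 2 + (-6) + 15 + 6 = 17
σ = (3, 2, 4, 1): 2 + (-6) + 16 + (-1) = 11
σ = (3, 4, 1, 2): 2 + (-2) + 15 + 20 = 35
σ = (3, 4, 2, 1): 2 + (-2) + 5 + (-1) = 4
σ = (4, 1, 2, 3): 5 + 5 + 5 + 15 = 30
σ = (4, 1, 3, 2): 5 + 5 + 21 + 20 = 51
σ = (4, 2, 1, 3): 5 + (-6) + 15 + 15 = 29
σ = (4, 2, 3, 1): 5 + (-6) + 21 + (-1) = 19
σ = (4, 3, 1, 2): 5 + 3 + 15 + 20 = 43
σ = (4, 3, 2, 1): 5 + 3 + 5 + (-1) = 12
Optimal value attained by: σ = (1, 3, 4, 2).
Answer: det⊕(T) = 61; verdict: SINGULAR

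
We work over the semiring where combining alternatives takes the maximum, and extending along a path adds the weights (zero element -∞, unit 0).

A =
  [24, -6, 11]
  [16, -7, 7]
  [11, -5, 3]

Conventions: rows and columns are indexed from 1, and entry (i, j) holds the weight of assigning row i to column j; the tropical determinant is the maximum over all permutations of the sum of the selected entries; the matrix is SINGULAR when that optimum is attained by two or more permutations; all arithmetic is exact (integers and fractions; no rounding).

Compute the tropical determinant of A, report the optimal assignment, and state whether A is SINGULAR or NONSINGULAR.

σ = (1, 2, 3): 24 + (-7) + 3 = 20
σ = (1, 3, 2): 24 + 7 + (-5) = 26
σ = (2, 1, 3): (-6) + 16 + 3 = 13
σ = (2, 3, 1): (-6) + 7 + 11 = 12
σ = (3, 1, 2): 11 + 16 + (-5) = 22
σ = (3, 2, 1): 11 + (-7) + 11 = 15
Optimal value attained by: σ = (1, 3, 2).
Answer: det⊕(A) = 26; verdict: NONSINGULAR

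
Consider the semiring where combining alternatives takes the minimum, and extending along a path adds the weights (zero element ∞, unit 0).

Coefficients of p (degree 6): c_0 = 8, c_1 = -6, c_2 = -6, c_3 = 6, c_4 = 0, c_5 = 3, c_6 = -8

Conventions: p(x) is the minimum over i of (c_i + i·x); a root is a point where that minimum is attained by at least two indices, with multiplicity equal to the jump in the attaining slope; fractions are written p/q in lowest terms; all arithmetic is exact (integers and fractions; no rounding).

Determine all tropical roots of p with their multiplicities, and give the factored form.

hull edge (i=0, c=8) to (i=1, c=-6): slope -14, span 1
hull edge (i=1, c=-6) to (i=6, c=-8): slope -2/5, span 5
Factored form: p(x) = -8 ⊗ (x ⊕ 2/5) ⊗ (x ⊕ 2/5) ⊗ (x ⊕ 2/5) ⊗ (x ⊕ 2/5) ⊗ (x ⊕ 2/5) ⊗ (x ⊕ 14)
Answer: roots = 2/5 (mult 5), 14 (mult 1)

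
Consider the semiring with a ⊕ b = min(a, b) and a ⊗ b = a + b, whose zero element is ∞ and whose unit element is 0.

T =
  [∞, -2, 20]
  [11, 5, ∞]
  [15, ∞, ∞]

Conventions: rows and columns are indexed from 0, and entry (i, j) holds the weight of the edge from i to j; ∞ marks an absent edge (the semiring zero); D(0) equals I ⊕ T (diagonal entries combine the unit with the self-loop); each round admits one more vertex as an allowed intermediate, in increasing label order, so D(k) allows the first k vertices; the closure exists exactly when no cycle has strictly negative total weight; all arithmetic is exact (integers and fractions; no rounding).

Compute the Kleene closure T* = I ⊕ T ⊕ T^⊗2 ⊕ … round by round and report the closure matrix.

D(0):
  [0, -2, 20]
  [11, 0, ∞]
  [15, ∞, 0]
D(1):
  [0, -2, 20]
  [11, 0, 31]
  [15, 13, 0]
D(2):
  [0, -2, 20]
  [11, 0, 31]
  [15, 13, 0]
D(3):
  [0, -2, 20]
  [11, 0, 31]
  [15, 13, 0]
Answer: T* = [[0, -2, 20], [11, 0, 31], [15, 13, 0]]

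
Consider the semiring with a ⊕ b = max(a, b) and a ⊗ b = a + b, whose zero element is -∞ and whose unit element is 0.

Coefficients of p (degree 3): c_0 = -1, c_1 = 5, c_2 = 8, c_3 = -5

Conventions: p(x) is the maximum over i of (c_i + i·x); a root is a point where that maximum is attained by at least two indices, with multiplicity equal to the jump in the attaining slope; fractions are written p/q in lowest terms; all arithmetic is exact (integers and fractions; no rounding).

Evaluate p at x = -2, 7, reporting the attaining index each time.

p(-2) = max(-1+0·(-2)=-1, 5+1·(-2)=3, 8+2·(-2)=4, -5+3·(-2)=-11) = 4 (attained by i=2)
p(7) = max(-1+0·7=-1, 5+1·7=12, 8+2·7=22, -5+3·7=16) = 22 (attained by i=2)
Answer: p(-2) = 4; p(7) = 22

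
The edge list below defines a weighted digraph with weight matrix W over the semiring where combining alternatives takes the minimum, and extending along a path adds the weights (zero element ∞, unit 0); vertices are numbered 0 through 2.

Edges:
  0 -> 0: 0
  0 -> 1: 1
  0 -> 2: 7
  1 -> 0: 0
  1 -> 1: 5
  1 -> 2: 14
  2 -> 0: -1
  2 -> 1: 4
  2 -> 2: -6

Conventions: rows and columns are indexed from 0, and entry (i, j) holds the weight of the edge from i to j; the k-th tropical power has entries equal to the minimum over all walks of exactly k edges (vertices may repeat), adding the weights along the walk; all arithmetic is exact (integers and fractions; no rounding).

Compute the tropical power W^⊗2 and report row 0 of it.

W^⊗2:
  [0, 1, 1]
  [0, 1, 7]
  [-7, -2, -12]
Answer: row 0 of W^⊗2 = [0, 1, 1]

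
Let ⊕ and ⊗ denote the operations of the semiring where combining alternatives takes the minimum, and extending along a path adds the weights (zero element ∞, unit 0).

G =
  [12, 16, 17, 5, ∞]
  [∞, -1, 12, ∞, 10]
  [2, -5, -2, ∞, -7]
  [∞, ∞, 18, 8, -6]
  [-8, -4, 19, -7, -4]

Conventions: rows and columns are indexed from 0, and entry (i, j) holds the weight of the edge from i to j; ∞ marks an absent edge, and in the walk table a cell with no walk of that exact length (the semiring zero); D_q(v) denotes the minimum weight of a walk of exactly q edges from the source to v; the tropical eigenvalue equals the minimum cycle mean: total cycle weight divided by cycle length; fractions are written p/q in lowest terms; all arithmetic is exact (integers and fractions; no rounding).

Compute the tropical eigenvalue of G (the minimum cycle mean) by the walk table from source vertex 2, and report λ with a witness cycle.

q=0: [∞, ∞, 0, ∞, ∞]
q=1: [2, -5, -2, ∞, -7]
q=2: [-15, -11, -4, -14, -11]
q=3: [-19, -15, -6, -18, -20]
q=4: [-28, -24, -8, -27, -24]
q=5: [-32, -28, -12, -31, -33]
Optimal cycle mean attained by: cycle 3->4->3, total (-6) + (-7), length 2.
Answer: λ = -13/2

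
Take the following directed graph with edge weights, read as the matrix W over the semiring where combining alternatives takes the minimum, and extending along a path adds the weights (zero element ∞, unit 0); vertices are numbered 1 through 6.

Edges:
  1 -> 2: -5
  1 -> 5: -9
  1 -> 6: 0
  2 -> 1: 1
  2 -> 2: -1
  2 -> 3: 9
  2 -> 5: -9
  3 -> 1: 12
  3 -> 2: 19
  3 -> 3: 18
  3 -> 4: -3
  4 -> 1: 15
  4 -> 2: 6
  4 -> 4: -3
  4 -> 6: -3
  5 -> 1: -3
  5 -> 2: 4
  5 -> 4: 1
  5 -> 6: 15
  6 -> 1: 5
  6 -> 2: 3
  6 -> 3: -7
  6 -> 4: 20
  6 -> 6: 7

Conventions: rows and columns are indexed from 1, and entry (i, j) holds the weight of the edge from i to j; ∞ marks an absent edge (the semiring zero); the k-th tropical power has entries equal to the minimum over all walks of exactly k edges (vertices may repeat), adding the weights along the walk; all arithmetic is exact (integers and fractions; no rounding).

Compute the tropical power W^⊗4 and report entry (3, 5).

W^⊗2:
  [-12, -6, -7, -8, -14, 6]
  [-12, -5, 8, -8, -10, 1]
  [12, 3, 28, -6, 3, -6]
  [2, 0, -10, -6, -3, -6]
  [5, -8, 8, -2, -12, -3]
  [4, 0, 0, -10, -6, 5]
W^⊗3:
  [-17, -17, -1, -13, -21, -12]
  [-13, -17, -6, -11, -21, -12]
  [-1, -3, -13, -9, -6, -9]
  [-6, -3, -13, -13, -9, -9]
  [-15, -9, -10, -11, -17, -5]
  [-9, -4, -2, -13, -9, -13]
W^⊗4:
  [-24, -22, -19, -20, -26, -17]
  [-24, -18, -19, -20, -26, -14]
  [-9, -6, -16, -16, -12, -12]
  [-12, -11, -16, -16, -15, -16]
  [-20, -20, -12, -16, -24, -15]
  [-12, -14, -20, -16, -18, -16]
Key observation: the optimum is the walk 3->4->6->2->5, with weight (-3) + (-3) + 3 + (-9) = -12.
Optimal value attained by: walk 3->4->6->2->5.
Answer: (W^⊗4)[3][5] = -12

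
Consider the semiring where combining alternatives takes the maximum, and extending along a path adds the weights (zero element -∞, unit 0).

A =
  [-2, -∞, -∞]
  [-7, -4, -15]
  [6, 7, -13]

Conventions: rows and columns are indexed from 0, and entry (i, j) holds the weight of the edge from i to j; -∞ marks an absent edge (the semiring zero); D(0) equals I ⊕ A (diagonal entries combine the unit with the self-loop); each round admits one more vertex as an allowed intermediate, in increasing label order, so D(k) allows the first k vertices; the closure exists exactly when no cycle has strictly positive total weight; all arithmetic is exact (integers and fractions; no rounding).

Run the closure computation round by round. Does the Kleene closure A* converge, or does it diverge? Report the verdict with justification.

D(0):
  [0, -∞, -∞]
  [-7, 0, -15]
  [6, 7, 0]
D(1):
  [0, -∞, -∞]
  [-7, 0, -15]
  [6, 7, 0]
D(2):
  [0, -∞, -∞]
  [-7, 0, -15]
  [6, 7, 0]
D(3):
  [0, -∞, -∞]
  [-7, 0, -15]
  [6, 7, 0]
Key observation: every diagonal entry stays at the unit through all rounds, so no improving cycle exists.
Answer: CONVERGES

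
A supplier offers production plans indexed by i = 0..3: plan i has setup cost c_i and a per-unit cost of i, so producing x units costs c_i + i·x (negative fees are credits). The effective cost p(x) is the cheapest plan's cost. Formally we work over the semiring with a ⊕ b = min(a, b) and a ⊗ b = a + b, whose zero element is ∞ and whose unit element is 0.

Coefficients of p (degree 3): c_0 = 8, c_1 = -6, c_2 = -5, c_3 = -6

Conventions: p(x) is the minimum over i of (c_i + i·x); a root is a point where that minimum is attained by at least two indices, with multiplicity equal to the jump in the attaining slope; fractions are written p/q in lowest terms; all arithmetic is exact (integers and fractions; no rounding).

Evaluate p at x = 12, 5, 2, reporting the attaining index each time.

p(12) = min(8+0·12=8, -6+1·12=6, -5+2·12=19, -6+3·12=30) = 6 (attained by i=1)
p(5) = min(8+0·5=8, -6+1·5=-1, -5+2·5=5, -6+3·5=9) = -1 (attained by i=1)
p(2) = min(8+0·2=8, -6+1·2=-4, -5+2·2=-1, -6+3·2=0) = -4 (attained by i=1)
Answer: p(12) = 6; p(5) = -1; p(2) = -4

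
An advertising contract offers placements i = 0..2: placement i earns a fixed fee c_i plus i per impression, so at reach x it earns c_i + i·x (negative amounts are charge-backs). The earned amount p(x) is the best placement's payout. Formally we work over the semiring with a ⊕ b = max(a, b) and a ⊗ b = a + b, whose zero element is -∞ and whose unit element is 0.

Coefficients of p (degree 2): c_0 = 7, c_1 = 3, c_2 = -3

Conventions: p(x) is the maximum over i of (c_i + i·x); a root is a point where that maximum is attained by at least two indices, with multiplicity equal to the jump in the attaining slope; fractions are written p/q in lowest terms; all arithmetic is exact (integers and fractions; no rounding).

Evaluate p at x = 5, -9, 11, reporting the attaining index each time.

p(5) = max(7+0·5=7, 3+1·5=8, -3+2·5=7) = 8 (attained by i=1)
p(-9) = max(7+0·(-9)=7, 3+1·(-9)=-6, -3+2·(-9)=-21) = 7 (attained by i=0)
p(11) = max(7+0·11=7, 3+1·11=14, -3+2·11=19) = 19 (attained by i=2)
Answer: p(5) = 8; p(-9) = 7; p(11) = 19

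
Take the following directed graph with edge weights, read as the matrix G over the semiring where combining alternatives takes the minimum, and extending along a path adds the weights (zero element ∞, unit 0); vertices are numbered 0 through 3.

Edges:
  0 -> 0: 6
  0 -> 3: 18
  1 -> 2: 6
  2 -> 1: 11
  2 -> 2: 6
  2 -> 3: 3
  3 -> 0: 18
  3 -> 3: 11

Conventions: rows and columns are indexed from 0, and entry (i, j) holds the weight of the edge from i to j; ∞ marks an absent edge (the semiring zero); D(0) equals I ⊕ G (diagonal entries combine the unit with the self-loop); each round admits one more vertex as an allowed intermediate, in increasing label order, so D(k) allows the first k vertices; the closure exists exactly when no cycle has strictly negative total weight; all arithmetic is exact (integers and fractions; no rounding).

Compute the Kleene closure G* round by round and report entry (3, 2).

D(0):
  [0, ∞, ∞, 18]
  [∞, 0, 6, ∞]
  [∞, 11, 0, 3]
  [18, ∞, ∞, 0]
D(1):
  [0, ∞, ∞, 18]
  [∞, 0, 6, ∞]
  [∞, 11, 0, 3]
  [18, ∞, ∞, 0]
D(2):
  [0, ∞, ∞, 18]
  [∞, 0, 6, ∞]
  [∞, 11, 0, 3]
  [18, ∞, ∞, 0]
D(3):
  [0, ∞, ∞, 18]
  [∞, 0, 6, 9]
  [∞, 11, 0, 3]
  [18, ∞, ∞, 0]
D(4):
  [0, ∞, ∞, 18]
  [27, 0, 6, 9]
  [21, 11, 0, 3]
  [18, ∞, ∞, 0]
Answer: G*[3][2] = ∞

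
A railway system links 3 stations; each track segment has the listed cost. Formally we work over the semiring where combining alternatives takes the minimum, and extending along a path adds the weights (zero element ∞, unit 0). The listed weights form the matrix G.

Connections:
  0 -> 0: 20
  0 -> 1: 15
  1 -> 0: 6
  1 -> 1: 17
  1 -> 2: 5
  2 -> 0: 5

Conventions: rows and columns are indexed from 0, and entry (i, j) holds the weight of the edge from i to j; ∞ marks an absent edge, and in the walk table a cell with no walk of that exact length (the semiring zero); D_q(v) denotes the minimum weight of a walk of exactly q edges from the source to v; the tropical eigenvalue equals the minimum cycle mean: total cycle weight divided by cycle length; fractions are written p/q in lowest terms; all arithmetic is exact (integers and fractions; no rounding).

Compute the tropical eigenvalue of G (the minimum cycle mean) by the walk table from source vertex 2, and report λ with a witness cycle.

q=0: [∞, ∞, 0]
q=1: [5, ∞, ∞]
q=2: [25, 20, ∞]
q=3: [26, 37, 25]
Optimal cycle mean attained by: cycle 0->1->2->0, total 15 + 5 + 5, length 3.
Answer: λ = 25/3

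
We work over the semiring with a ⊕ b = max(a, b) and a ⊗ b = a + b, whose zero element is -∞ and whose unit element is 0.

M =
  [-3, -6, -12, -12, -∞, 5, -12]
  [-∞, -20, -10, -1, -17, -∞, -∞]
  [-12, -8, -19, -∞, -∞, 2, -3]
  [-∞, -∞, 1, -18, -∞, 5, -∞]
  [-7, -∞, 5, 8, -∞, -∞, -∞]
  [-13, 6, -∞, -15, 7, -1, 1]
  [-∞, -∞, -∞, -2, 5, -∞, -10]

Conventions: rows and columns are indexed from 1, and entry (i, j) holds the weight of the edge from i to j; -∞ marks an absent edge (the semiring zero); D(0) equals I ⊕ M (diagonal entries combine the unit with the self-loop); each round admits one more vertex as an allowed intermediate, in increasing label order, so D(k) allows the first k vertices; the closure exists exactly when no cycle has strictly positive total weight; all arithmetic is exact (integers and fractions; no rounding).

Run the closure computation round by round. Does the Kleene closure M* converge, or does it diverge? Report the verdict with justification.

D(0):
  [0, -6, -12, -12, -∞, 5, -12]
  [-∞, 0, -10, -1, -17, -∞, -∞]
  [-12, -8, 0, -∞, -∞, 2, -3]
  [-∞, -∞, 1, 0, -∞, 5, -∞]
  [-7, -∞, 5, 8, 0, -∞, -∞]
  [-13, 6, -∞, -15, 7, 0, 1]
  [-∞, -∞, -∞, -2, 5, -∞, 0]
D(1):
  [0, -6, -12, -12, -∞, 5, -12]
  [-∞, 0, -10, -1, -17, -∞, -∞]
  [-12, -8, 0, -24, -∞, 2, -3]
  [-∞, -∞, 1, 0, -∞, 5, -∞]
  [-7, -13, 5, 8, 0, -2, -19]
  [-13, 6, -25, -15, 7, 0, 1]
  [-∞, -∞, -∞, -2, 5, -∞, 0]
D(2):
  [0, -6, -12, -7, -23, 5, -12]
  [-∞, 0, -10, -1, -17, -∞, -∞]
  [-12, -8, 0, -9, -25, 2, -3]
  [-∞, -∞, 1, 0, -∞, 5, -∞]
  [-7, -13, 5, 8, 0, -2, -19]
  [-13, 6, -4, 5, 7, 0, 1]
  [-∞, -∞, -∞, -2, 5, -∞, 0]
D(3):
  [0, -6, -12, -7, -23, 5, -12]
  [-22, 0, -10, -1, -17, -8, -13]
  [-12, -8, 0, -9, -25, 2, -3]
  [-11, -7, 1, 0, -24, 5, -2]
  [-7, -3, 5, 8, 0, 7, 2]
  [-13, 6, -4, 5, 7, 0, 1]
  [-∞, -∞, -∞, -2, 5, -∞, 0]
Detection: at round 4, diagonal entry (6, 6) turns strictly positive.
Key observation: the cycle 6->2->4->3->6 has total weight 6 + (-1) + 1 + 2, which is strictly positive.
Answer: DIVERGES — positive cycle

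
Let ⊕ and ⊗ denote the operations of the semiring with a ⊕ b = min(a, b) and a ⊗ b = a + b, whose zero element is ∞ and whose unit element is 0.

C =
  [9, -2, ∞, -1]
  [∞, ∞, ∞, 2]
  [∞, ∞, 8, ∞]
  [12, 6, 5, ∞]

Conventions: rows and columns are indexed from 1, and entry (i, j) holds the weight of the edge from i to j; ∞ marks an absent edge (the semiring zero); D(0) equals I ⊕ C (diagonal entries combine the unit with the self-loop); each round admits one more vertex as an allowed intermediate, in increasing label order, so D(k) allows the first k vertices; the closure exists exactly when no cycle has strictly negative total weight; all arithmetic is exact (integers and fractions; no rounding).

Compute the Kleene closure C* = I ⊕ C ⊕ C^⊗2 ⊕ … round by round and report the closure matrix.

D(0):
  [0, -2, ∞, -1]
  [∞, 0, ∞, 2]
  [∞, ∞, 0, ∞]
  [12, 6, 5, 0]
D(1):
  [0, -2, ∞, -1]
  [∞, 0, ∞, 2]
  [∞, ∞, 0, ∞]
  [12, 6, 5, 0]
D(2):
  [0, -2, ∞, -1]
  [∞, 0, ∞, 2]
  [∞, ∞, 0, ∞]
  [12, 6, 5, 0]
D(3):
  [0, -2, ∞, -1]
  [∞, 0, ∞, 2]
  [∞, ∞, 0, ∞]
  [12, 6, 5, 0]
D(4):
  [0, -2, 4, -1]
  [14, 0, 7, 2]
  [∞, ∞, 0, ∞]
  [12, 6, 5, 0]
Answer: C* = [[0, -2, 4, -1], [14, 0, 7, 2], [∞, ∞, 0, ∞], [12, 6, 5, 0]]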